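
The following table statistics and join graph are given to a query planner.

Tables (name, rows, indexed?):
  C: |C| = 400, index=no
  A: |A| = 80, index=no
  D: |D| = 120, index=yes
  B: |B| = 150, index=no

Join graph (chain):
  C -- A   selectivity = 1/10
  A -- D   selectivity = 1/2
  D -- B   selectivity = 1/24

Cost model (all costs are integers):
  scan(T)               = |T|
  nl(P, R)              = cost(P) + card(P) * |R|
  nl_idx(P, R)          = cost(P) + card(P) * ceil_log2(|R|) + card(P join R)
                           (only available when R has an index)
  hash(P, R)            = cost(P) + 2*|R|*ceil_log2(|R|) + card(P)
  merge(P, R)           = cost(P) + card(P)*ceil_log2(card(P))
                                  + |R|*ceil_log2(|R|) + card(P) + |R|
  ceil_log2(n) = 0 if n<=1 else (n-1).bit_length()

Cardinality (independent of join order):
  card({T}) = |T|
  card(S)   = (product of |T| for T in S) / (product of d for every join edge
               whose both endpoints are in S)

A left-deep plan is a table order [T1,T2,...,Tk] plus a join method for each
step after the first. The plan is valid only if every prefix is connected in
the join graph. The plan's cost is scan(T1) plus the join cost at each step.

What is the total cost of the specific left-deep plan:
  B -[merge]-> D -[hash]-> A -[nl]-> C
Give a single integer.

12004330

step 1: scan B: cost=150, card=150
step 2: join D via merge
    card(P join D) = 150*120/(24) = 750
    cost = 150 + 150*8 + 120*7 + 150 + 120 = 2460
step 3: join A via hash
    card(P join A) = 750*80/(2) = 30000
    cost = 2460 + 2*80*7 + 750 = 4330
step 4: join C via nl
    card(P join C) = 30000*400/(10) = 1200000
    cost = 4330 + 30000*400 = 12004330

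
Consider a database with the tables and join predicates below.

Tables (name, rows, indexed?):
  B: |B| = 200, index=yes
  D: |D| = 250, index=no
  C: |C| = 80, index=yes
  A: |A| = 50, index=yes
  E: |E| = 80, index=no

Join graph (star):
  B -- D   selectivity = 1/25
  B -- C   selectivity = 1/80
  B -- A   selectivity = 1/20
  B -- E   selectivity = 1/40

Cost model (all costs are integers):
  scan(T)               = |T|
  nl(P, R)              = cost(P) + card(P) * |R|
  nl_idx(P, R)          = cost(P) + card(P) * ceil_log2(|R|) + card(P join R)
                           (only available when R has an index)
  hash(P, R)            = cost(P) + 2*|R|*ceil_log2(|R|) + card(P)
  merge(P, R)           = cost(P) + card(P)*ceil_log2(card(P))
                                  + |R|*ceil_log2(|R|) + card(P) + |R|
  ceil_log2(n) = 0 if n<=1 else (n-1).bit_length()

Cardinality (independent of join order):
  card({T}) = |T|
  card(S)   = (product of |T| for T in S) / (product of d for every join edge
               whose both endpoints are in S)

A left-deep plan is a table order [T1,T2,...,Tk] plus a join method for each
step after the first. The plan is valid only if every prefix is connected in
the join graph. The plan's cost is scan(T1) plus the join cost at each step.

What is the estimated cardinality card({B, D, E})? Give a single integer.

Tables in S: B(200), D(250), E(80)
Edges inside S: B-D(d=25), B-E(d=40)
numerator = 200 * 250 * 80 = 4000000
denominator = 25 * 40 = 1000
card(S) = 4000000 / 1000 = 4000

4000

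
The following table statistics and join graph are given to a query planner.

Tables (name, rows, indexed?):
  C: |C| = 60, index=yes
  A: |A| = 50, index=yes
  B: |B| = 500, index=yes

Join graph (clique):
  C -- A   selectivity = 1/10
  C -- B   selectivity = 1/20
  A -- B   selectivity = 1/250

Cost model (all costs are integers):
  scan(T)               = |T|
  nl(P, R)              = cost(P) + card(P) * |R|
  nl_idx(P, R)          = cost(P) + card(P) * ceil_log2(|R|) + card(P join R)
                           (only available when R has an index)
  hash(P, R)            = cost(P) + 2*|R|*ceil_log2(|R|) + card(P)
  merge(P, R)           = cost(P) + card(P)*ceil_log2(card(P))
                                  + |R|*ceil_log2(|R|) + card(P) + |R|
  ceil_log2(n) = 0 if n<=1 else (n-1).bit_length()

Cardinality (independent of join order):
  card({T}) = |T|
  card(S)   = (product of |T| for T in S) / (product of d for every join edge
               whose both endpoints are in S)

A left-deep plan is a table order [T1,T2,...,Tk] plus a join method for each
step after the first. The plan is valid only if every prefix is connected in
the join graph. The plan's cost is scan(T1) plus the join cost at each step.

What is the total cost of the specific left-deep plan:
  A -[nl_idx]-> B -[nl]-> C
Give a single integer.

6600

step 1: scan A: cost=50, card=50
step 2: join B via nl_idx
    card(P join B) = 50*500/(250) = 100
    cost = 50 + 50*9 + 100 = 600
step 3: join C via nl
    card(P join C) = 100*60/(10*20) = 30
    cost = 600 + 100*60 = 6600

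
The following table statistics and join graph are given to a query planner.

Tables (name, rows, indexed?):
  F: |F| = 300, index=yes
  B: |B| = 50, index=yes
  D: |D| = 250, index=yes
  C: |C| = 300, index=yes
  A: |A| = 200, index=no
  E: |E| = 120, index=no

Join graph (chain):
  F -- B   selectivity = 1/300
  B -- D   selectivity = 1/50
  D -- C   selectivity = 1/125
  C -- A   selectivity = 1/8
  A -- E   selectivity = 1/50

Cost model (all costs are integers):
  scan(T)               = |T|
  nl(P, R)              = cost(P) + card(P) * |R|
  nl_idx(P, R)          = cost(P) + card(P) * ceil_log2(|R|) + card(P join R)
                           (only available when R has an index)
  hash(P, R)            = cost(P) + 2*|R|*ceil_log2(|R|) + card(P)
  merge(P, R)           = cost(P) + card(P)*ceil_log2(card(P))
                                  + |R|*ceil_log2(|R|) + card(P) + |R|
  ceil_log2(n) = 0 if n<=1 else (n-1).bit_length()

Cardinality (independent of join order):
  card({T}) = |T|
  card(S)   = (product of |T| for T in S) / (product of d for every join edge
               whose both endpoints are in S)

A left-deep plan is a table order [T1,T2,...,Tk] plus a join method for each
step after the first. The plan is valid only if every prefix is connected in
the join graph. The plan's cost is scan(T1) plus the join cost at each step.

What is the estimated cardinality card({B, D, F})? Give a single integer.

Tables in S: B(50), D(250), F(300)
Edges inside S: F-B(d=300), B-D(d=50)
numerator = 50 * 250 * 300 = 3750000
denominator = 300 * 50 = 15000
card(S) = 3750000 / 15000 = 250

250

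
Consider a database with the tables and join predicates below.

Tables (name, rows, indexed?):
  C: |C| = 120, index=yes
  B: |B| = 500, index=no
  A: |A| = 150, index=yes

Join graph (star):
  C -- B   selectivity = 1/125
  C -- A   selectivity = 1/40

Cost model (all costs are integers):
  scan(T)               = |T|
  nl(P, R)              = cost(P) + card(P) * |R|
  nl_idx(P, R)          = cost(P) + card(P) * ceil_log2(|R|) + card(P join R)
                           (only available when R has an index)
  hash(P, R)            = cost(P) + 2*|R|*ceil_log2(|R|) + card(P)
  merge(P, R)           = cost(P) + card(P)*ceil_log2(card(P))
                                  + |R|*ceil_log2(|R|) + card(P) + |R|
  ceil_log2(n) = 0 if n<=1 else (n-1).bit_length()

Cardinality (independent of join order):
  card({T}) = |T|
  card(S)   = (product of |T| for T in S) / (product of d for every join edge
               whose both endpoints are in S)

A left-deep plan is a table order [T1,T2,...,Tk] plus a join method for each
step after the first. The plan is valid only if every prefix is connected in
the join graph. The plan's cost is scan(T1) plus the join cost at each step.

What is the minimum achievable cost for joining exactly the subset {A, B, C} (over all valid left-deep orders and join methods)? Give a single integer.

Selinger DP over subsets of {A,B,C}:
  {C}: scan cost=120, card=120
  {B}: scan cost=500, card=500
  {A}: scan cost=150, card=150
  {BC}: card=480; try (C,hash)→2680, (C,nl_idx)→4480, (B,merge)→6080, (C,merge)→6460, (B,hash)→9240, (B,nl)→60120 …(+1); best=2680 via (C,hash)
  {AC}: card=450; try (A,nl_idx)→1530, (C,nl_idx)→1650, (C,hash)→1980, (A,merge)→2430, (C,merge)→2460, (A,hash)→2640 …(+2); best=1530 via (A,nl_idx)
  {ABC}: card=1800; try (A,hash)→5560, (A,nl_idx)→8320, (A,merge)→8830, (B,hash)→10980, (B,merge)→11030, (A,nl)→74680 …(+1); best=5560 via (A,hash)

5560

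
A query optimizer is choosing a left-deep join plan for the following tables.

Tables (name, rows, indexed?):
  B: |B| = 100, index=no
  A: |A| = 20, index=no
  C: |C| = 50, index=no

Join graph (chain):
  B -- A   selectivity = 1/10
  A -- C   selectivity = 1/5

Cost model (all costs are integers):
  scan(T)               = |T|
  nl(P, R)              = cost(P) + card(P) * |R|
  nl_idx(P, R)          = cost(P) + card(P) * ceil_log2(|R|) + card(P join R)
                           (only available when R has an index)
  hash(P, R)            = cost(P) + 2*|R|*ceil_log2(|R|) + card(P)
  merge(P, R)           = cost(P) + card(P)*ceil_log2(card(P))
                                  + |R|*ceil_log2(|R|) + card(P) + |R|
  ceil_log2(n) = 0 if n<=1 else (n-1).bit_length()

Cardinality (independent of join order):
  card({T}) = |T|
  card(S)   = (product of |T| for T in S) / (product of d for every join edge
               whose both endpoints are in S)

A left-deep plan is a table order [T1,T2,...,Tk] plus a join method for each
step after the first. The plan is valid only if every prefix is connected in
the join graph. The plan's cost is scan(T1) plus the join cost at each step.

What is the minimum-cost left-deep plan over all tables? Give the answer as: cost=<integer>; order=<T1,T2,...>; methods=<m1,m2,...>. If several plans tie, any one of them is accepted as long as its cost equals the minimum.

cost=1200; order=B,A,C; methods=hash,hash

Selinger DP (subsets sized 1..n):
  {B}: scan cost=100, card=100
  {A}: scan cost=20, card=20
  {C}: scan cost=50, card=50
  {AB}: card=200; try (A,hash)→400, (B,merge)→940, (A,merge)→1020, (B,hash)→1440, (B,nl)→2020, (A,nl)→2100; best=400 via (A,hash)
  {AC}: card=200; try (A,hash)→300, (C,merge)→490, (A,merge)→520, (C,hash)→640, (C,nl)→1020, (A,nl)→1050; best=300 via (A,hash)
  {ABC}: card=2000; try (C,hash)→1200, (B,hash)→1900, (C,merge)→2550, (B,merge)→2900, (C,nl)→10400, (B,nl)→20300; best=1200 via (C,hash)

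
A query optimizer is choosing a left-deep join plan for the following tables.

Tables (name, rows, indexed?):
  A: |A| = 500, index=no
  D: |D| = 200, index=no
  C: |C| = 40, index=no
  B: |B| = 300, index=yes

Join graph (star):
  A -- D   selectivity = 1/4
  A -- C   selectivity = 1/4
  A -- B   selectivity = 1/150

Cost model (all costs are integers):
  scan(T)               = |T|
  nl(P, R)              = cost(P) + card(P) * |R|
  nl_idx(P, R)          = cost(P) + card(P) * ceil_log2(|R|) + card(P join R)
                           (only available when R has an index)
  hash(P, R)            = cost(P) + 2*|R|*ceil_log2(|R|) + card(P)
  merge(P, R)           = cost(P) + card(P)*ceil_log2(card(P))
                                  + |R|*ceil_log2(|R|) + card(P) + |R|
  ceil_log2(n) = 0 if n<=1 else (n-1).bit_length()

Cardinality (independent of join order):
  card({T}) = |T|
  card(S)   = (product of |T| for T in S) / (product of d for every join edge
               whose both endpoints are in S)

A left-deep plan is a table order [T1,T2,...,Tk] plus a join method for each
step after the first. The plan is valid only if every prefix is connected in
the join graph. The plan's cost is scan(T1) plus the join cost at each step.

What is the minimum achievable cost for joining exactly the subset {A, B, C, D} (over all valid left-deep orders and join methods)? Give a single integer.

Selinger DP over subsets of {A,B,C,D}:
  {A}: scan cost=500, card=500
  {D}: scan cost=200, card=200
  {C}: scan cost=40, card=40
  {B}: scan cost=300, card=300
  {AD}: card=25000; try (D,hash)→4200, (A,merge)→7000, (D,merge)→7300, (A,hash)→9400, (A,nl)→100200, (D,nl)→100500; best=4200 via (D,hash)
  {AC}: card=5000; try (C,hash)→1480, (A,merge)→5320, (C,merge)→5780, (A,hash)→9080, (A,nl)→20040, (C,nl)→20500; best=1480 via (C,hash)
  {AB}: card=1000; try (B,nl_idx)→6000, (B,hash)→6400, (A,merge)→8300, (B,merge)→8500, (A,hash)→9600, (A,nl)→150300 …(+1); best=6000 via (B,nl_idx)
  {ACD}: card=250000; try (D,hash)→9680, (C,hash)→29680, (D,merge)→73280, (C,merge)→404480, (D,nl)→1001480, (C,nl)→1004200; best=9680 via (D,hash)
  {ABD}: card=50000; try (D,hash)→10200, (D,merge)→18800, (B,hash)→34600, (D,nl)→206000, (B,nl_idx)→279200, (B,merge)→407200 …(+1); best=10200 via (D,hash)
  {ABC}: card=10000; try (C,hash)→7480, (B,hash)→11880, (C,merge)→17280, (C,nl)→46000, (B,nl_idx)→56480, (B,merge)→74480 …(+1); best=7480 via (C,hash)
  {ABCD}: card=500000; try (D,hash)→20680, (C,hash)→60680, (D,merge)→159280, (B,hash)→265080, (C,merge)→860480, (D,nl)→2007480 …(+4); best=20680 via (D,hash)

20680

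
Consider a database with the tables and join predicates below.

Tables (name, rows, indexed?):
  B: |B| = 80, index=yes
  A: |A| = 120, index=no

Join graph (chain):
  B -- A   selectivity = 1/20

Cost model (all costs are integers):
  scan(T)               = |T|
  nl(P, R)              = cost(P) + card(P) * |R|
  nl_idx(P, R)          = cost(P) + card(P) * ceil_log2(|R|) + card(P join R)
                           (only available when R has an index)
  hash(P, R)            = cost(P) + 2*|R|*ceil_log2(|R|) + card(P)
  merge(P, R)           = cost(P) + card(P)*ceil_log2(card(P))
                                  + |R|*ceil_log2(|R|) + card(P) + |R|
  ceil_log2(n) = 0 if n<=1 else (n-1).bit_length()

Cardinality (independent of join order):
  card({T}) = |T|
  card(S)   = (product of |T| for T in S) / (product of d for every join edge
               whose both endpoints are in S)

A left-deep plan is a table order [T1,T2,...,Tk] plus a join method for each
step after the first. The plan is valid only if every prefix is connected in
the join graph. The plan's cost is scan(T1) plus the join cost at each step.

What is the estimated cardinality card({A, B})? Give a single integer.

Tables in S: A(120), B(80)
Edges inside S: B-A(d=20)
numerator = 120 * 80 = 9600
denominator = 20 = 20
card(S) = 9600 / 20 = 480

480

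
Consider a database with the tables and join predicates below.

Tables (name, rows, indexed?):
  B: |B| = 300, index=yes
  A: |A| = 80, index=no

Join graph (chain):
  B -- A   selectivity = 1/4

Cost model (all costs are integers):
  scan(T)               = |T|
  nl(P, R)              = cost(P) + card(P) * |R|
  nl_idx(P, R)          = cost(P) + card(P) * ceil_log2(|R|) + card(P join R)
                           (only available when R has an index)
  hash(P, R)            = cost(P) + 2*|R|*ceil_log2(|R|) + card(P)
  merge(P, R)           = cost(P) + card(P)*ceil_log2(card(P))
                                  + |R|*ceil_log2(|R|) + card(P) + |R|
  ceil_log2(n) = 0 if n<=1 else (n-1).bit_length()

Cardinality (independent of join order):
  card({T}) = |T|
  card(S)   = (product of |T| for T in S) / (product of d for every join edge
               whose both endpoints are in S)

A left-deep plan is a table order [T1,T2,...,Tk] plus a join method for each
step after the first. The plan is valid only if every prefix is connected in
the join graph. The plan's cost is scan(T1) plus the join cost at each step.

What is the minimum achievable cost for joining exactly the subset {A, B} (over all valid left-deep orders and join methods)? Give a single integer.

Selinger DP over subsets of {A,B}:
  {B}: scan cost=300, card=300
  {A}: scan cost=80, card=80
  {AB}: card=6000; try (A,hash)→1720, (B,merge)→3720, (A,merge)→3940, (B,hash)→5560, (B,nl_idx)→6800, (B,nl)→24080 …(+1); best=1720 via (A,hash)

1720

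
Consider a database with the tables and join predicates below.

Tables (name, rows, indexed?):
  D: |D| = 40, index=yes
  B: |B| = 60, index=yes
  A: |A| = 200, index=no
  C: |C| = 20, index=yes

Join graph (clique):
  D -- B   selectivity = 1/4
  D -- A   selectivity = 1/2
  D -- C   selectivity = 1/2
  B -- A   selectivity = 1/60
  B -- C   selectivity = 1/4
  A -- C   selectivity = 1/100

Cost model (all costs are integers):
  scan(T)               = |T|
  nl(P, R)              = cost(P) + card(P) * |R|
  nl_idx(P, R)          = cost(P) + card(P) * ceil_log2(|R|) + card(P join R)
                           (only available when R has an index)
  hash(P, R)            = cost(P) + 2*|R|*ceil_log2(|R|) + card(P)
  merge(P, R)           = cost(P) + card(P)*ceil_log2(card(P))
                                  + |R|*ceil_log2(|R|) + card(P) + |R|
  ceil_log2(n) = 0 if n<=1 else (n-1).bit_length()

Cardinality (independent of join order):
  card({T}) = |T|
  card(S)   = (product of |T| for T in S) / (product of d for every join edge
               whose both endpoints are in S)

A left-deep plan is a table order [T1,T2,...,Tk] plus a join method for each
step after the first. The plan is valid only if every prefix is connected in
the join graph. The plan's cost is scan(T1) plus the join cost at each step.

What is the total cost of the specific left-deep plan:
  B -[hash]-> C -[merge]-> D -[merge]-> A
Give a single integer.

23400

step 1: scan B: cost=60, card=60
step 2: join C via hash
    card(P join C) = 60*20/(4) = 300
    cost = 60 + 2*20*5 + 60 = 320
step 3: join D via merge
    card(P join D) = 300*40/(4*2) = 1500
    cost = 320 + 300*9 + 40*6 + 300 + 40 = 3600
step 4: join A via merge
    card(P join A) = 1500*200/(2*60*100) = 25
    cost = 3600 + 1500*11 + 200*8 + 1500 + 200 = 23400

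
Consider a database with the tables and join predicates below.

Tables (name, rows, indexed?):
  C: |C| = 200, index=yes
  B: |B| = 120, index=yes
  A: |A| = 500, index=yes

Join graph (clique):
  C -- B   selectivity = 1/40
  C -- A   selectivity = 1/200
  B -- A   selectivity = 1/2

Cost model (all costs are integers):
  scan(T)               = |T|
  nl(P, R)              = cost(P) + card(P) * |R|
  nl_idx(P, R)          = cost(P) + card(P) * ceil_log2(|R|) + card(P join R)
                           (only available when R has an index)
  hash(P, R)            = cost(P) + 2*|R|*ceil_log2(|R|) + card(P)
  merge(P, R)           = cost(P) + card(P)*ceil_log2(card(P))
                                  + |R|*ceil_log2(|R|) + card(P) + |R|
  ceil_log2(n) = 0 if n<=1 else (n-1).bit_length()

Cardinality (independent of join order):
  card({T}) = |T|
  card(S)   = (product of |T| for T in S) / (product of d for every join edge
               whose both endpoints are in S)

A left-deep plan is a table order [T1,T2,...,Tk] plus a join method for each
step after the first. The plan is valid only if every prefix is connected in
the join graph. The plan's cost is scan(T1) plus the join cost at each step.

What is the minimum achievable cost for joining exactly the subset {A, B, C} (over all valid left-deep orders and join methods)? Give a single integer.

4680

Selinger DP over subsets of {A,B,C}:
  {C}: scan cost=200, card=200
  {B}: scan cost=120, card=120
  {A}: scan cost=500, card=500
  {BC}: card=600; try (C,nl_idx)→1680, (B,hash)→2080, (B,nl_idx)→2200, (C,merge)→2880, (B,merge)→2960, (C,hash)→3440 …(+2); best=1680 via (C,nl_idx)
  {AC}: card=500; try (A,nl_idx)→2500, (C,hash)→4200, (C,nl_idx)→5000, (A,merge)→7000, (C,merge)→7300, (A,hash)→9400 …(+2); best=2500 via (A,nl_idx)
  {AB}: card=30000; try (B,hash)→2680, (A,merge)→6080, (B,merge)→6460, (A,hash)→9240, (A,nl_idx)→31200, (B,nl_idx)→34000 …(+2); best=2680 via (B,hash)
  {ABC}: card=750; try (B,hash)→4680, (B,nl_idx)→6750, (A,nl_idx)→7830, (B,merge)→8460, (A,hash)→11280, (A,merge)→13280 …(+6); best=4680 via (B,hash)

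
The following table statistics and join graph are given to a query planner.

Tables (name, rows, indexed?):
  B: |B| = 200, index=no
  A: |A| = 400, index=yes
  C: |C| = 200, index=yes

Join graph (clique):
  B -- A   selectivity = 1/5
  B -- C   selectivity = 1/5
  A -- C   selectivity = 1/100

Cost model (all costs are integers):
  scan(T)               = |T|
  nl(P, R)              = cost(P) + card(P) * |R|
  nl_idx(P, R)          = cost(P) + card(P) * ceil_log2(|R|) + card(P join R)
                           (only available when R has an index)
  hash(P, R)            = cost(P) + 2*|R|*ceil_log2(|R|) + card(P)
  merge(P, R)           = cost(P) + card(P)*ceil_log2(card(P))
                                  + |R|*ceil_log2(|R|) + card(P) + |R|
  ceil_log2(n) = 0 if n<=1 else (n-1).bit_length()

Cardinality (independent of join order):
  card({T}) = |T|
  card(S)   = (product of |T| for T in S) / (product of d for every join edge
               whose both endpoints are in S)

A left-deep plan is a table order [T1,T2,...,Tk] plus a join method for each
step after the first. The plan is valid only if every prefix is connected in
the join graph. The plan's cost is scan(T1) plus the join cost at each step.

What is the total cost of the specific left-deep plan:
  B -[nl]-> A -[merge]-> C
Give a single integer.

322000

step 1: scan B: cost=200, card=200
step 2: join A via nl
    card(P join A) = 200*400/(5) = 16000
    cost = 200 + 200*400 = 80200
step 3: join C via merge
    card(P join C) = 16000*200/(5*100) = 6400
    cost = 80200 + 16000*14 + 200*8 + 16000 + 200 = 322000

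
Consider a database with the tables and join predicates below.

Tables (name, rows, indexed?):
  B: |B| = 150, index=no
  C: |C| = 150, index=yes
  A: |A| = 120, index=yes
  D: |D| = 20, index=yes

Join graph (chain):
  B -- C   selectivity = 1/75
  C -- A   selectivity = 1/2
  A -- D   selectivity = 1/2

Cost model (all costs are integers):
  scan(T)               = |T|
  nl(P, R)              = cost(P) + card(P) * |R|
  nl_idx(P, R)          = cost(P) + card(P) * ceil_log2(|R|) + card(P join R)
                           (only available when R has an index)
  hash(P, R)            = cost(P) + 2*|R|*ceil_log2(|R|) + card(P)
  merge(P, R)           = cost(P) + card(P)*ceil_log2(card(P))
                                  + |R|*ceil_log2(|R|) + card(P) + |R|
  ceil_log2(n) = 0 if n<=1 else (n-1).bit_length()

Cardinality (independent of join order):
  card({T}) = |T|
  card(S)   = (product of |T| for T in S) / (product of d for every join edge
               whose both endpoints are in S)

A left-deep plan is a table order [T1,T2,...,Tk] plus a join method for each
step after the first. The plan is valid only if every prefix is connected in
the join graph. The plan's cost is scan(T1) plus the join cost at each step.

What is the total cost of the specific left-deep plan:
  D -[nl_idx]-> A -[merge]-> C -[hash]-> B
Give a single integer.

step 1: scan D: cost=20, card=20
step 2: join A via nl_idx
    card(P join A) = 20*120/(2) = 1200
    cost = 20 + 20*7 + 1200 = 1360
step 3: join C via merge
    card(P join C) = 1200*150/(2) = 90000
    cost = 1360 + 1200*11 + 150*8 + 1200 + 150 = 17110
step 4: join B via hash
    card(P join B) = 90000*150/(75) = 180000
    cost = 17110 + 2*150*8 + 90000 = 109510

109510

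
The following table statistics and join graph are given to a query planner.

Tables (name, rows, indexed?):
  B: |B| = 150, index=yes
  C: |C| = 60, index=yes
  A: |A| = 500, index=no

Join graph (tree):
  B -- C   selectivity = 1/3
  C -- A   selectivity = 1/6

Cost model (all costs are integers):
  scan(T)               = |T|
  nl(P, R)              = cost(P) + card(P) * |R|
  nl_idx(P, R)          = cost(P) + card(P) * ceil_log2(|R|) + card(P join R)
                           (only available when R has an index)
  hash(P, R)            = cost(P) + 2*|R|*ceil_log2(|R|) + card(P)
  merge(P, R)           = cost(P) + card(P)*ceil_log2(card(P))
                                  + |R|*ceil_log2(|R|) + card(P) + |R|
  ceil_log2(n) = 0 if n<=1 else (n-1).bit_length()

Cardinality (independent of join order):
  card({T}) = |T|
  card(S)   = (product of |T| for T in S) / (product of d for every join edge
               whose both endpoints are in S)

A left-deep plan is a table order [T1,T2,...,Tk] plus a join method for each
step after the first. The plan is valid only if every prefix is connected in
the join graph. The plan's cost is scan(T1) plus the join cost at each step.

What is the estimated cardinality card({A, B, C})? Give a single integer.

250000

Tables in S: A(500), B(150), C(60)
Edges inside S: B-C(d=3), C-A(d=6)
numerator = 500 * 150 * 60 = 4500000
denominator = 3 * 6 = 18
card(S) = 4500000 / 18 = 250000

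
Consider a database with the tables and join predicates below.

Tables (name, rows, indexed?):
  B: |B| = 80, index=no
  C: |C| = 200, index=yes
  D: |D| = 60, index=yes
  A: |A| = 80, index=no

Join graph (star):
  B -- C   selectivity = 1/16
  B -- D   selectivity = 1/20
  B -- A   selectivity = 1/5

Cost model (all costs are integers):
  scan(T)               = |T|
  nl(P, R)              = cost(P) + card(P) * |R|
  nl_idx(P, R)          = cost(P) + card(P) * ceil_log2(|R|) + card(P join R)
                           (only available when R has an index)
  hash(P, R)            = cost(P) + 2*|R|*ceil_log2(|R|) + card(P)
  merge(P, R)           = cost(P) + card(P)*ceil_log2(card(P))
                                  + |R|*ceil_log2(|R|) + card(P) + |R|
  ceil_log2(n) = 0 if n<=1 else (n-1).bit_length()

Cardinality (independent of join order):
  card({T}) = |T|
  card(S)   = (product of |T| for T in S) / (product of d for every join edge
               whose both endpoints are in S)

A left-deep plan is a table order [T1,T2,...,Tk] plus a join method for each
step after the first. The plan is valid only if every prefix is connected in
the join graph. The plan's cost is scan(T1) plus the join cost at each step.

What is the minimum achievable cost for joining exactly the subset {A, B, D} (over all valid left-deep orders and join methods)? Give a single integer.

Selinger DP over subsets of {A,B,D}:
  {B}: scan cost=80, card=80
  {D}: scan cost=60, card=60
  {A}: scan cost=80, card=80
  {BD}: card=240; try (D,nl_idx)→800, (D,hash)→880, (B,merge)→1120, (D,merge)→1140, (B,hash)→1240, (B,nl)→4860 …(+1); best=800 via (D,nl_idx)
  {AB}: card=1280; try (B,hash)→1280, (A,hash)→1280, (B,merge)→1360, (A,merge)→1360, (B,nl)→6480, (A,nl)→6480; best=1280 via (B,hash)
  {ABD}: card=3840; try (A,hash)→2160, (D,hash)→3280, (A,merge)→3600, (D,nl_idx)→12800, (D,merge)→17060, (A,nl)→20000 …(+1); best=2160 via (A,hash)

2160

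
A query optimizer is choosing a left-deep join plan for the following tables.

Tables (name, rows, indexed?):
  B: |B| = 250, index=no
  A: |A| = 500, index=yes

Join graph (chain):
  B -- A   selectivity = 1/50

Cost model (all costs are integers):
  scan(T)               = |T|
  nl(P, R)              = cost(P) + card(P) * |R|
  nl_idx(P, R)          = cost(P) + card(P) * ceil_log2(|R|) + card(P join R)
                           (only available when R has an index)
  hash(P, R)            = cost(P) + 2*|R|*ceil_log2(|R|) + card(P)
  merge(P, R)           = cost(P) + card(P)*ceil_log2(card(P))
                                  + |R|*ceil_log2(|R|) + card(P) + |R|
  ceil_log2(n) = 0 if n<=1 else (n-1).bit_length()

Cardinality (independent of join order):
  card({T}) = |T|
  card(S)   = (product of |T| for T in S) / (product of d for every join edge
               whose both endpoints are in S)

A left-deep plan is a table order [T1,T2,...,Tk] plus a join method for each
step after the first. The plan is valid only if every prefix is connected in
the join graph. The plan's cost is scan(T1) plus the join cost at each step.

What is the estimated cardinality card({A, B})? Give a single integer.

2500

Tables in S: A(500), B(250)
Edges inside S: B-A(d=50)
numerator = 500 * 250 = 125000
denominator = 50 = 50
card(S) = 125000 / 50 = 2500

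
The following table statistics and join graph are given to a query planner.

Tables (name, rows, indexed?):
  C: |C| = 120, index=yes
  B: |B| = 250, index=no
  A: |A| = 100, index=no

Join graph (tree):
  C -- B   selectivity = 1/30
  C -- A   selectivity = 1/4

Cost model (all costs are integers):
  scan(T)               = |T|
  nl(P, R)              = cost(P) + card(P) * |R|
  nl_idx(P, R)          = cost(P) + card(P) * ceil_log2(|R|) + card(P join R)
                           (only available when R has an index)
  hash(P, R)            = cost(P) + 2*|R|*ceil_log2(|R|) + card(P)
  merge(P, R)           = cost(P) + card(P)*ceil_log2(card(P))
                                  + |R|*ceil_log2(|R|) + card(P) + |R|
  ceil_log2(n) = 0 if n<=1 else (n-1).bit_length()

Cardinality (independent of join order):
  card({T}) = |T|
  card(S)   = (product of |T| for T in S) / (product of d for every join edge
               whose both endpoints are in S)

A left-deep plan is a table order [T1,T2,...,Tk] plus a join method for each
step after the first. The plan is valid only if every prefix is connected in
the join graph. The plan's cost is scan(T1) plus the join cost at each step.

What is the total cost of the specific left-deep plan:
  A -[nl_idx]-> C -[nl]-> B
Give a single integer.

step 1: scan A: cost=100, card=100
step 2: join C via nl_idx
    card(P join C) = 100*120/(4) = 3000
    cost = 100 + 100*7 + 3000 = 3800
step 3: join B via nl
    card(P join B) = 3000*250/(30) = 25000
    cost = 3800 + 3000*250 = 753800

753800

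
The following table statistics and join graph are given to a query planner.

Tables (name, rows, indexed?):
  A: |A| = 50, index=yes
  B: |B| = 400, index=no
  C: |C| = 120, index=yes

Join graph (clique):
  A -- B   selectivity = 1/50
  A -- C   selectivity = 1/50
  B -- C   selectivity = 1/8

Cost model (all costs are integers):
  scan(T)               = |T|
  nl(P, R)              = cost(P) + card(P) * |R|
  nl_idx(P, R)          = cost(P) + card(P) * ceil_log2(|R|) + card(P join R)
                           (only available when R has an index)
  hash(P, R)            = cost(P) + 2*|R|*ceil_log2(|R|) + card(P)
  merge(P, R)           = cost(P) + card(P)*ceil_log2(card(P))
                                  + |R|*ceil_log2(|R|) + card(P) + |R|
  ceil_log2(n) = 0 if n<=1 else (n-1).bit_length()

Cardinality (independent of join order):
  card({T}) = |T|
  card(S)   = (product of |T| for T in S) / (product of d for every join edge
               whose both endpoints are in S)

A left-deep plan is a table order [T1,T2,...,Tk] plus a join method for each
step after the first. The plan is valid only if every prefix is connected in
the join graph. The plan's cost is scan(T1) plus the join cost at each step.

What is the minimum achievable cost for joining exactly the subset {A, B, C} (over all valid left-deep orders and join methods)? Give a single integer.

3480

Selinger DP over subsets of {A,B,C}:
  {A}: scan cost=50, card=50
  {B}: scan cost=400, card=400
  {C}: scan cost=120, card=120
  {AB}: card=400; try (A,hash)→1400, (A,nl_idx)→3200, (B,merge)→4400, (A,merge)→4750, (B,hash)→7300, (B,nl)→20050 …(+1); best=1400 via (A,hash)
  {AC}: card=120; try (C,nl_idx)→520, (A,hash)→840, (A,nl_idx)→960, (C,merge)→1360, (A,merge)→1430, (C,hash)→1780 …(+2); best=520 via (C,nl_idx)
  {BC}: card=6000; try (C,hash)→2480, (B,merge)→5080, (C,merge)→5360, (B,hash)→7440, (C,nl_idx)→9200, (B,nl)→48120 …(+1); best=2480 via (C,hash)
  {ABC}: card=120; try (C,hash)→3480, (C,nl_idx)→4320, (B,merge)→5480, (C,merge)→6360, (B,hash)→7840, (A,hash)→9080 …(+5); best=3480 via (C,hash)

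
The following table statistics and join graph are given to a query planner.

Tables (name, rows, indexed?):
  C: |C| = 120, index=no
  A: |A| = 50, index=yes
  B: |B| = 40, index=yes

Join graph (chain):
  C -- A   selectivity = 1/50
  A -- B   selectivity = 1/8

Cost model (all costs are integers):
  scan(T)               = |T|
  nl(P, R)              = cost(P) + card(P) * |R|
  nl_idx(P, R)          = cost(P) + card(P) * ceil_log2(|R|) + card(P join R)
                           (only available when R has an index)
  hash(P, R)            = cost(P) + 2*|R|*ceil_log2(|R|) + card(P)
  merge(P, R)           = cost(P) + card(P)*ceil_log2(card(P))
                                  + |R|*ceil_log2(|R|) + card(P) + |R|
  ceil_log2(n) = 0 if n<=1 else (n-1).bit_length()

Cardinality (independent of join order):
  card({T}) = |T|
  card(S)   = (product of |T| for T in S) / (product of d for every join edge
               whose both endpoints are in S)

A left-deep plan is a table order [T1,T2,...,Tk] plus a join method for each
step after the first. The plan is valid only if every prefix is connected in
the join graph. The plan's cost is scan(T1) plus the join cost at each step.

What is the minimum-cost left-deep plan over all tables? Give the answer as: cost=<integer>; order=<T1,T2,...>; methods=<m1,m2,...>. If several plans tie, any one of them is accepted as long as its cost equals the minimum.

Selinger DP (subsets sized 1..n):
  {C}: scan cost=120, card=120
  {A}: scan cost=50, card=50
  {B}: scan cost=40, card=40
  {AC}: card=120; try (A,hash)→840, (A,nl_idx)→960, (C,merge)→1360, (A,merge)→1430, (C,hash)→1780, (C,nl)→6050 …(+1); best=840 via (A,hash)
  {AB}: card=250; try (A,nl_idx)→530, (B,hash)→580, (B,nl_idx)→600, (A,merge)→670, (B,merge)→680, (A,hash)→680 …(+2); best=530 via (A,nl_idx)
  {ABC}: card=600; try (B,hash)→1440, (B,merge)→2080, (B,nl_idx)→2160, (C,hash)→2460, (C,merge)→3740, (B,nl)→5640 …(+1); best=1440 via (B,hash)

cost=1440; order=C,A,B; methods=hash,hash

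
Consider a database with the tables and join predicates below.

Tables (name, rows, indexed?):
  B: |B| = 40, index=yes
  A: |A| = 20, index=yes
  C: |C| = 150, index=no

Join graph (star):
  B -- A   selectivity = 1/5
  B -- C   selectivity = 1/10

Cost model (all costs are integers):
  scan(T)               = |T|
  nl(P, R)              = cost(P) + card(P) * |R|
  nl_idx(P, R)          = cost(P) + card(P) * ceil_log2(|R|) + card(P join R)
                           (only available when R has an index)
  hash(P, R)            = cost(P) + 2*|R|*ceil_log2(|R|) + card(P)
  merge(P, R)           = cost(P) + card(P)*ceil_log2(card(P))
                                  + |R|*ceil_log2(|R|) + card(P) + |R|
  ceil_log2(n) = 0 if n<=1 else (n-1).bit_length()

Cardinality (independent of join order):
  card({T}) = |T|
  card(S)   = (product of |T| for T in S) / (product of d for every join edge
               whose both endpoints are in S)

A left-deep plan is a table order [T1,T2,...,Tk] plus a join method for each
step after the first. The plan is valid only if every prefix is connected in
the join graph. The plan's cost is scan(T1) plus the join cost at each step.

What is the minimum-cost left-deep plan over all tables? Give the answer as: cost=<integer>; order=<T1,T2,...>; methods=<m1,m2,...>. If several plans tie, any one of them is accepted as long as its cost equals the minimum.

Selinger DP (subsets sized 1..n):
  {B}: scan cost=40, card=40
  {A}: scan cost=20, card=20
  {C}: scan cost=150, card=150
  {AB}: card=160; try (A,hash)→280, (B,nl_idx)→300, (A,nl_idx)→400, (B,merge)→420, (A,merge)→440, (B,hash)→520 …(+2); best=280 via (A,hash)
  {BC}: card=600; try (B,hash)→780, (B,nl_idx)→1650, (C,merge)→1670, (B,merge)→1780, (C,hash)→2480, (C,nl)→6040 …(+1); best=780 via (B,hash)
  {ABC}: card=2400; try (A,hash)→1580, (C,hash)→2840, (C,merge)→3070, (A,nl_idx)→6180, (A,merge)→7500, (A,nl)→12780 …(+1); best=1580 via (A,hash)

cost=1580; order=C,B,A; methods=hash,hash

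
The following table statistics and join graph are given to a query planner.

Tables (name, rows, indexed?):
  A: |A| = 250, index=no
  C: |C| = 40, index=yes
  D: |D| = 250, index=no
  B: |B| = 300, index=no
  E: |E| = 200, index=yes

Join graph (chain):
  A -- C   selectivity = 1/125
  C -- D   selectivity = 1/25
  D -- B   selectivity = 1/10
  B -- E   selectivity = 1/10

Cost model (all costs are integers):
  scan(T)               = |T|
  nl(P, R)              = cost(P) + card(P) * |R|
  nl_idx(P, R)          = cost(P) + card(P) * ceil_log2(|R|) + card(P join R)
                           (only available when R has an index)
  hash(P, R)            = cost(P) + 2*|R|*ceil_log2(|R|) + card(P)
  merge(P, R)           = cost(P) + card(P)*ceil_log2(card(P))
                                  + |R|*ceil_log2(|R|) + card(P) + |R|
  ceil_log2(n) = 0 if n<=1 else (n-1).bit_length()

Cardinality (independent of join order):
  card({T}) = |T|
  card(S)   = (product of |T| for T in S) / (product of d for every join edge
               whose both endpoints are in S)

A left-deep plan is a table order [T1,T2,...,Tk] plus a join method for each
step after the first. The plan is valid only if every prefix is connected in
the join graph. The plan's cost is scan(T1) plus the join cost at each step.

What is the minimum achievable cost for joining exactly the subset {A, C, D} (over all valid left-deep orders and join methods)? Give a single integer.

3870

Selinger DP over subsets of {A,C,D}:
  {A}: scan cost=250, card=250
  {C}: scan cost=40, card=40
  {D}: scan cost=250, card=250
  {AC}: card=80; try (C,hash)→980, (C,nl_idx)→1830, (A,merge)→2570, (C,merge)→2780, (A,hash)→4080, (A,nl)→10040 …(+1); best=980 via (C,hash)
  {CD}: card=400; try (C,hash)→980, (C,nl_idx)→2150, (D,merge)→2570, (C,merge)→2780, (D,hash)→4080, (D,nl)→10040 …(+1); best=980 via (C,hash)
  {ACD}: card=800; try (D,merge)→3870, (D,hash)→5060, (A,hash)→5380, (A,merge)→7230, (D,nl)→20980, (A,nl)→100980; best=3870 via (D,merge)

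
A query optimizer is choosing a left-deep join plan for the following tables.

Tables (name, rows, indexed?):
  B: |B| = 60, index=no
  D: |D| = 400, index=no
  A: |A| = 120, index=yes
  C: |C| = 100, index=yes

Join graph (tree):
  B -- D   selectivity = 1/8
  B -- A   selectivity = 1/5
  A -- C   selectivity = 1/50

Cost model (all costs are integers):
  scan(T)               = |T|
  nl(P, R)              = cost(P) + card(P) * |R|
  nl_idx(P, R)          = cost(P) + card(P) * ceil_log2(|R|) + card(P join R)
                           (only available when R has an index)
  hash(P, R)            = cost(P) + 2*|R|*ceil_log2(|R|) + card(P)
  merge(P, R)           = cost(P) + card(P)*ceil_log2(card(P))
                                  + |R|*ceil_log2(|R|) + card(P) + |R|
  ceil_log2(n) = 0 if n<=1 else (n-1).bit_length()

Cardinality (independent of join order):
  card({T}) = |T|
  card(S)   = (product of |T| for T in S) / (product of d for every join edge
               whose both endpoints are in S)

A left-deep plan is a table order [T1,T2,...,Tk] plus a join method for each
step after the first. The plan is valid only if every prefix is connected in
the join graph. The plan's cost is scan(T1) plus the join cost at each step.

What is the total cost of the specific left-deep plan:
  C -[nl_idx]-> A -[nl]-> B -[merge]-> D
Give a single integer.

56880

step 1: scan C: cost=100, card=100
step 2: join A via nl_idx
    card(P join A) = 100*120/(50) = 240
    cost = 100 + 100*7 + 240 = 1040
step 3: join B via nl
    card(P join B) = 240*60/(5) = 2880
    cost = 1040 + 240*60 = 15440
step 4: join D via merge
    card(P join D) = 2880*400/(8) = 144000
    cost = 15440 + 2880*12 + 400*9 + 2880 + 400 = 56880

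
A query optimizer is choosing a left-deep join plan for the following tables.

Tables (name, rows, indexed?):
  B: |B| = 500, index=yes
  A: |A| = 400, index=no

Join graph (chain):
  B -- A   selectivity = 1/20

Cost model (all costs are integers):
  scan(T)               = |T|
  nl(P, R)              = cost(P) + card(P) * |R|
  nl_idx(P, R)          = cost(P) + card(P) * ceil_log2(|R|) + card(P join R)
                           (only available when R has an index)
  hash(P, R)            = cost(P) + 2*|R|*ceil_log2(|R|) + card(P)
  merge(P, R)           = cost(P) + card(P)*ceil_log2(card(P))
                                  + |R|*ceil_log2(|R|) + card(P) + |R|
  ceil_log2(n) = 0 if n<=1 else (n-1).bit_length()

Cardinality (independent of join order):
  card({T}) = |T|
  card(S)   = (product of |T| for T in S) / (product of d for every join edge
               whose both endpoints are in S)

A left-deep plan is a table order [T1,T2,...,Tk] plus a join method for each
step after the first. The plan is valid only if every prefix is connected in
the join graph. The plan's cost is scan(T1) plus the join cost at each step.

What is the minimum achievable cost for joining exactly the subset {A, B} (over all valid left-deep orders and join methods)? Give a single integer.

Selinger DP over subsets of {A,B}:
  {B}: scan cost=500, card=500
  {A}: scan cost=400, card=400
  {AB}: card=10000; try (A,hash)→8200, (B,merge)→9400, (A,merge)→9500, (B,hash)→9800, (B,nl_idx)→14000, (B,nl)→200400 …(+1); best=8200 via (A,hash)

8200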